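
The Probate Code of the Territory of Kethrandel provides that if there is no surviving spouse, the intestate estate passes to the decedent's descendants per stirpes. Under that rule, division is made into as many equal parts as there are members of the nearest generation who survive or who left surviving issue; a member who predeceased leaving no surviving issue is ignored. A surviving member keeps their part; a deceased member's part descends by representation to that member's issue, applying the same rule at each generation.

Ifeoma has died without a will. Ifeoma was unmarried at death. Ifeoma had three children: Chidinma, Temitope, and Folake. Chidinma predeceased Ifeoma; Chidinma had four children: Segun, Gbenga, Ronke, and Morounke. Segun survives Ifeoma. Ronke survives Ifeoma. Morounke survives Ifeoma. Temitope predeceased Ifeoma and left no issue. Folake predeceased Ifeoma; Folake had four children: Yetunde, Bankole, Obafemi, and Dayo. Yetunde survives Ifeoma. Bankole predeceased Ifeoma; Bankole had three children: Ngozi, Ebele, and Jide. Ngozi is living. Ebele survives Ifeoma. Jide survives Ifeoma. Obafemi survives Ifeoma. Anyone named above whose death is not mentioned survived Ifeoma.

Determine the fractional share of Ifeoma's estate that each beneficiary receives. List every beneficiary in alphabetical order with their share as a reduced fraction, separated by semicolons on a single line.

There is no surviving spouse, so the entire estate passes to Ifeoma's descendants per stirpes.
Temitope left no surviving issue, so that branch lapses and is disregarded.
The estate is divided into 2 equal shares of 1/2 among Chidinma, Folake.
Chidinma predeceased; the 1/2 allotted to Chidinma's branch passes to Chidinma's issue by representation.
The 1/2 is divided into 4 equal shares of 1/8 among Segun, Gbenga, Ronke, Morounke.
Segun is living and takes 1/8.
Gbenga is living and takes 1/8.
Ronke is living and takes 1/8.
Morounke is living and takes 1/8.
Folake predeceased; the 1/2 allotted to Folake's branch passes to Folake's issue by representation.
The 1/2 is divided into 4 equal shares of 1/8 among Yetunde, Bankole, Obafemi, Dayo.
Yetunde is living and takes 1/8.
Bankole predeceased; the 1/8 allotted to Bankole's branch passes to Bankole's issue by representation.
The 1/8 is divided into 3 equal shares of 1/24 among Ngozi, Ebele, Jide.
Ngozi is living and takes 1/24.
Ebele is living and takes 1/24.
Jide is living and takes 1/24.
Obafemi is living and takes 1/8.
Dayo is living and takes 1/8.

Dayo 1/8; Ebele 1/24; Gbenga 1/8; Jide 1/24; Morounke 1/8; Ngozi 1/24; Obafemi 1/8; Ronke 1/8; Segun 1/8; Yetunde 1/8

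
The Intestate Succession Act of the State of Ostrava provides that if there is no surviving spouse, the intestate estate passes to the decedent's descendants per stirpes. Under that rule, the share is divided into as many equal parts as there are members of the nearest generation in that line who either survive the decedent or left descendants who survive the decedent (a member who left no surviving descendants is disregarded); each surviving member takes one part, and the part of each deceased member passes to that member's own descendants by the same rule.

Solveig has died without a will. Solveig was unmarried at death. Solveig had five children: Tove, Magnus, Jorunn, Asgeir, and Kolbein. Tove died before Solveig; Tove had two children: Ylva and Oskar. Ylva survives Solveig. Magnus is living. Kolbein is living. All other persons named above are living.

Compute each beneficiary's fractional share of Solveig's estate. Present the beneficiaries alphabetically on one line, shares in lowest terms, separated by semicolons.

There is no surviving spouse, so the entire estate passes to Solveig's descendants per stirpes.
The estate is divided into 5 equal shares of 1/5 among Tove, Magnus, Jorunn, Asgeir, Kolbein.
Tove predeceased; the 1/5 allotted to Tove's branch passes to Tove's issue by representation.
The 1/5 is divided into 2 equal shares of 1/10 among Ylva, Oskar.
Ylva is living and takes 1/10.
Oskar is living and takes 1/10.
Magnus is living and takes 1/5.
Jorunn is living and takes 1/5.
Asgeir is living and takes 1/5.
Kolbein is living and takes 1/5.

Asgeir 1/5; Jorunn 1/5; Kolbein 1/5; Magnus 1/5; Oskar 1/10; Ylva 1/10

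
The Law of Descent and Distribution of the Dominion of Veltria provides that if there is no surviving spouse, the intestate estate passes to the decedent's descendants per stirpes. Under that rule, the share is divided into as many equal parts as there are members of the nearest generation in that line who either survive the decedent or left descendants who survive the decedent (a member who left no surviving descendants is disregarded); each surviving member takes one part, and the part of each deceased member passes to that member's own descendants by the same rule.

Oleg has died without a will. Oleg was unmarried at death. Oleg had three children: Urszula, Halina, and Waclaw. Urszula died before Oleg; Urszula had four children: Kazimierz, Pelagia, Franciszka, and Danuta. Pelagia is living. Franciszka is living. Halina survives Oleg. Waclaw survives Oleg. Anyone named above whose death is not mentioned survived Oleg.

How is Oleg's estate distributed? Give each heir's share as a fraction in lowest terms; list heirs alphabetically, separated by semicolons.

Danuta 1/12; Franciszka 1/12; Halina 1/3; Kazimierz 1/12; Pelagia 1/12; Waclaw 1/3

There is no surviving spouse, so the entire estate passes to Oleg's descendants per stirpes.
The estate is divided into 3 equal shares of 1/3 among Urszula, Halina, Waclaw.
Urszula predeceased; the 1/3 allotted to Urszula's branch passes to Urszula's issue by representation.
The 1/3 is divided into 4 equal shares of 1/12 among Kazimierz, Pelagia, Franciszka, Danuta.
Kazimierz is living and takes 1/12.
Pelagia is living and takes 1/12.
Franciszka is living and takes 1/12.
Danuta is living and takes 1/12.
Halina is living and takes 1/3.
Waclaw is living and takes 1/3.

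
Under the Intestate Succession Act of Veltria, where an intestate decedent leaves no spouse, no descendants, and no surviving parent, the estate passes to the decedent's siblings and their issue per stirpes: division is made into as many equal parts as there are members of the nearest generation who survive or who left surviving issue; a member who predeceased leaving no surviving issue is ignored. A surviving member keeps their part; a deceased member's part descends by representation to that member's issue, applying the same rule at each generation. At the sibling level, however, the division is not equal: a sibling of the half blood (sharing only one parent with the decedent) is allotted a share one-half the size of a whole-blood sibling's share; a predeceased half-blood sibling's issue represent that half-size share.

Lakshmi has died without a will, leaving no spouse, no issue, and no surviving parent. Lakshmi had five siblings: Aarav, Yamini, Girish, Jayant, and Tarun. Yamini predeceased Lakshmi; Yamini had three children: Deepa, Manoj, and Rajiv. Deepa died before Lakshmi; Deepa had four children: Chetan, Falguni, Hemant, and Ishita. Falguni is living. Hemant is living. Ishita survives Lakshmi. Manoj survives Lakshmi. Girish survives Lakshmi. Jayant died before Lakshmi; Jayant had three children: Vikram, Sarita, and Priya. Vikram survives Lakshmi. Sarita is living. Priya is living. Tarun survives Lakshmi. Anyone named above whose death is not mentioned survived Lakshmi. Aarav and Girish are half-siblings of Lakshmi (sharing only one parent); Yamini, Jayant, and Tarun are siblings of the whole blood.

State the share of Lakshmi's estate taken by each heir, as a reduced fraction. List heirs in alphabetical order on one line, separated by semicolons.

Aarav 1/8; Chetan 1/48; Falguni 1/48; Girish 1/8; Hemant 1/48; Ishita 1/48; Manoj 1/12; Priya 1/12; Rajiv 1/12; Sarita 1/12; Tarun 1/4; Vikram 1/12

No spouse, descendants, or parent survives, so the estate passes to Lakshmi's siblings per stirpes.
Half-blood siblings count for one-half the weight of whole-blood siblings at the initial division.
Dividing 1 in proportion to weights (total weight 4): Aarav (weight 1/2) → 1/8; Yamini (weight 1) → 1/4; Girish (weight 1/2) → 1/8; Jayant (weight 1) → 1/4; Tarun (weight 1) → 1/4.
Aarav is living and takes 1/8.
Yamini predeceased; the 1/4 allotted to Yamini's branch passes to Yamini's issue by representation.
The 1/4 is divided into 3 equal shares of 1/12 among Deepa, Manoj, Rajiv.
Deepa predeceased; the 1/12 allotted to Deepa's branch passes to Deepa's issue by representation.
The 1/12 is divided into 4 equal shares of 1/48 among Chetan, Falguni, Hemant, Ishita.
Chetan is living and takes 1/48.
Falguni is living and takes 1/48.
Hemant is living and takes 1/48.
Ishita is living and takes 1/48.
Manoj is living and takes 1/12.
Rajiv is living and takes 1/12.
Girish is living and takes 1/8.
Jayant predeceased; the 1/4 allotted to Jayant's branch passes to Jayant's issue by representation.
The 1/4 is divided into 3 equal shares of 1/12 among Vikram, Sarita, Priya.
Vikram is living and takes 1/12.
Sarita is living and takes 1/12.
Priya is living and takes 1/12.
Tarun is living and takes 1/4.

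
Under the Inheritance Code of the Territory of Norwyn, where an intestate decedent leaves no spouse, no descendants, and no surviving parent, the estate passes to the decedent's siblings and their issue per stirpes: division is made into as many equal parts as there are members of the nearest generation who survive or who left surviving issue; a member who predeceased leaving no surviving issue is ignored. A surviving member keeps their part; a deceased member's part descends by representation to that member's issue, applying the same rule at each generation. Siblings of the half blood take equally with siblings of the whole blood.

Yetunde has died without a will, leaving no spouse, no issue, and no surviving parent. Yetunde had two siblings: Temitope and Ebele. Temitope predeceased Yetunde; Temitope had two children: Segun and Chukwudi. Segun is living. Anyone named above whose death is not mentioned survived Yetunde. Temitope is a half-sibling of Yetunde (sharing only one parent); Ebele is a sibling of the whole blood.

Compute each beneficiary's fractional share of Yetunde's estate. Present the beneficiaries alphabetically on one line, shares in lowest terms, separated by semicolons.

No spouse, descendants, or parent survives, so the estate passes to Yetunde's siblings per stirpes.
Half-blood and whole-blood siblings take equally under the stated rule.
The estate is divided into 2 equal shares of 1/2 among Temitope, Ebele.
Temitope predeceased; the 1/2 allotted to Temitope's branch passes to Temitope's issue by representation.
The 1/2 is divided into 2 equal shares of 1/4 among Segun, Chukwudi.
Segun is living and takes 1/4.
Chukwudi is living and takes 1/4.
Ebele is living and takes 1/2.

Chukwudi 1/4; Ebele 1/2; Segun 1/4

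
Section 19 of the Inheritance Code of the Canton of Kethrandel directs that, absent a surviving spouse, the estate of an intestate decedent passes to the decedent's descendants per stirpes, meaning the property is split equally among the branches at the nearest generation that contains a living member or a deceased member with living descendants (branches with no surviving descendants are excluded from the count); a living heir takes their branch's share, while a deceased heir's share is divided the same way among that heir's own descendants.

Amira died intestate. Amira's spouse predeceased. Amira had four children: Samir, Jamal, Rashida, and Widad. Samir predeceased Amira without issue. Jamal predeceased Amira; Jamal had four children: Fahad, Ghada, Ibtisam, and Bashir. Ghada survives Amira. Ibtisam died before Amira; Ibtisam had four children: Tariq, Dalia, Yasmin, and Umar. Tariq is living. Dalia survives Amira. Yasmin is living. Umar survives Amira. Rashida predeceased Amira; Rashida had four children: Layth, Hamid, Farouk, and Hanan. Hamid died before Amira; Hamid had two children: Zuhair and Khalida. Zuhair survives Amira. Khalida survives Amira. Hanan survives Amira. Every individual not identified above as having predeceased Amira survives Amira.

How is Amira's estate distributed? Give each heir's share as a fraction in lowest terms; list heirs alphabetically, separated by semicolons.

Bashir 1/12; Dalia 1/48; Fahad 1/12; Farouk 1/12; Ghada 1/12; Hanan 1/12; Khalida 1/24; Layth 1/12; Tariq 1/48; Umar 1/48; Widad 1/3; Yasmin 1/48; Zuhair 1/24

There is no surviving spouse, so the entire estate passes to Amira's descendants per stirpes.
Samir left no surviving issue, so that branch lapses and is disregarded.
The estate is divided into 3 equal shares of 1/3 among Jamal, Rashida, Widad.
Jamal predeceased; the 1/3 allotted to Jamal's branch passes to Jamal's issue by representation.
The 1/3 is divided into 4 equal shares of 1/12 among Fahad, Ghada, Ibtisam, Bashir.
Fahad is living and takes 1/12.
Ghada is living and takes 1/12.
Ibtisam predeceased; the 1/12 allotted to Ibtisam's branch passes to Ibtisam's issue by representation.
The 1/12 is divided into 4 equal shares of 1/48 among Tariq, Dalia, Yasmin, Umar.
Tariq is living and takes 1/48.
Dalia is living and takes 1/48.
Yasmin is living and takes 1/48.
Umar is living and takes 1/48.
Bashir is living and takes 1/12.
Rashida predeceased; the 1/3 allotted to Rashida's branch passes to Rashida's issue by representation.
The 1/3 is divided into 4 equal shares of 1/12 among Layth, Hamid, Farouk, Hanan.
Layth is living and takes 1/12.
Hamid predeceased; the 1/12 allotted to Hamid's branch passes to Hamid's issue by representation.
The 1/12 is divided into 2 equal shares of 1/24 among Zuhair, Khalida.
Zuhair is living and takes 1/24.
Khalida is living and takes 1/24.
Farouk is living and takes 1/12.
Hanan is living and takes 1/12.
Widad is living and takes 1/3.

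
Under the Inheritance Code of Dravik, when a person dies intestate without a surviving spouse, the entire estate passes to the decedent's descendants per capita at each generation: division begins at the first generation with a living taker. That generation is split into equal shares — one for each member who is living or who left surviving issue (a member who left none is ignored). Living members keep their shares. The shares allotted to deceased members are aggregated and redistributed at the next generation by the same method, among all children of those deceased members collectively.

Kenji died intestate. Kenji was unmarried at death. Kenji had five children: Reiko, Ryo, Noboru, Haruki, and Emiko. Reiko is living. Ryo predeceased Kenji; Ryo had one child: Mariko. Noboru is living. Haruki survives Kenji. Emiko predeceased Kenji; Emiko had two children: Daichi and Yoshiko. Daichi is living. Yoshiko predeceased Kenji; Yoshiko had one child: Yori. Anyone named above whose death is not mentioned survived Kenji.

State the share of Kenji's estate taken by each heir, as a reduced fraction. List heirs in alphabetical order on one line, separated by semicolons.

There is no surviving spouse, so the entire estate passes to Kenji's descendants per capita at each generation.
At generation 1 (Reiko, Ryo, Noboru, Haruki, Emiko) there are 5 shares of (1)/5 = 1/5 each.
Living: Reiko, Noboru, and Haruki — each takes 1/5.
Deceased: Ryo and Emiko. Their combined 2/5 is pooled and carried to generation 2.
At generation 2 (Mariko, Daichi, Yoshiko) there are 3 shares of (2/5)/3 = 2/15 each.
Living: Mariko and Daichi — each takes 2/15.
Deceased: Yoshiko. That 2/15 share is carried to generation 3.
At generation 3 (Yori) there are 1 shares of (2/15)/1 = 2/15 each.
Living: Yori — each takes 2/15.

Daichi 2/15; Haruki 1/5; Mariko 2/15; Noboru 1/5; Reiko 1/5; Yori 2/15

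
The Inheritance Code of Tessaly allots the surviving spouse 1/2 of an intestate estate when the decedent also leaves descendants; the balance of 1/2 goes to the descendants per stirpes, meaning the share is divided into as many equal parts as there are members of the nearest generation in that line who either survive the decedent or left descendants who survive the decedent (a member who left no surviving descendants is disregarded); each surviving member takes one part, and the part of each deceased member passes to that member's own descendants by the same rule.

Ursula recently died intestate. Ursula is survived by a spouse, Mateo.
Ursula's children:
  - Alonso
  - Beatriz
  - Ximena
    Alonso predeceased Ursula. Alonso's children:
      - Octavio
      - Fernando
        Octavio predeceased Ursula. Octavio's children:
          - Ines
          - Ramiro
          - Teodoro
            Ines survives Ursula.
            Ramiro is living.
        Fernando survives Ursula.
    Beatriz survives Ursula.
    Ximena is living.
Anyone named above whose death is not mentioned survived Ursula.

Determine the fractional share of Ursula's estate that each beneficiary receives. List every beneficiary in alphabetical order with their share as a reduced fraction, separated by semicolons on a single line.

Mateo, as surviving spouse, takes 1/2.
The remaining 1/2 passes to Ursula's descendants per stirpes.
The 1/2 is divided into 3 equal shares of 1/6 among Alonso, Beatriz, Ximena.
Alonso predeceased; the 1/6 allotted to Alonso's branch passes to Alonso's issue by representation.
The 1/6 is divided into 2 equal shares of 1/12 among Octavio, Fernando.
Octavio predeceased; the 1/12 allotted to Octavio's branch passes to Octavio's issue by representation.
The 1/12 is divided into 3 equal shares of 1/36 among Ines, Ramiro, Teodoro.
Ines is living and takes 1/36.
Ramiro is living and takes 1/36.
Teodoro is living and takes 1/36.
Fernando is living and takes 1/12.
Beatriz is living and takes 1/6.
Ximena is living and takes 1/6.

Beatriz 1/6; Fernando 1/12; Ines 1/36; Mateo 1/2; Ramiro 1/36; Teodoro 1/36; Ximena 1/6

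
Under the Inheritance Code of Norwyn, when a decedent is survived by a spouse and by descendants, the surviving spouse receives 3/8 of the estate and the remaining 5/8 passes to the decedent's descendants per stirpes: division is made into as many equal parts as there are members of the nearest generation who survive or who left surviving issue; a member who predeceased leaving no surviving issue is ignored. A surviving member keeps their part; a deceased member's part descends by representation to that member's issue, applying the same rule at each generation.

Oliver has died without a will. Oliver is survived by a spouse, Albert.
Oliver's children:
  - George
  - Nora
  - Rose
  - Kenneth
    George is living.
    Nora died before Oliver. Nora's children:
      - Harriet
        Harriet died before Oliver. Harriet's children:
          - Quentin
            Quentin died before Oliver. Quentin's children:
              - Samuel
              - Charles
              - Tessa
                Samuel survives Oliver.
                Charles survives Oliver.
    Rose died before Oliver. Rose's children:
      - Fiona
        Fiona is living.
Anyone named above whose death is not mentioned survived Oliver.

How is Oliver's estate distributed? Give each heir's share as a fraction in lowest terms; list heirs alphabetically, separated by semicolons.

Albert, as surviving spouse, takes 3/8.
The remaining 5/8 passes to Oliver's descendants per stirpes.
The 5/8 is divided into 4 equal shares of 5/32 among George, Nora, Rose, Kenneth.
George is living and takes 5/32.
Nora predeceased; the 5/32 allotted to Nora's branch passes to Nora's issue by representation.
Harriet's line is the sole branch at this level, so the full 5/32 passes to Harriet's issue by representation.
Quentin's line is the sole branch at this level, so the full 5/32 passes to Quentin's issue by representation.
The 5/32 is divided into 3 equal shares of 5/96 among Samuel, Charles, Tessa.
Samuel is living and takes 5/96.
Charles is living and takes 5/96.
Tessa is living and takes 5/96.
Rose predeceased; the 5/32 allotted to Rose's branch passes to Rose's issue by representation.
Fiona is the sole taker at this level and receives the full 5/32.
Kenneth is living and takes 5/32.

Albert 3/8; Charles 5/96; Fiona 5/32; George 5/32; Kenneth 5/32; Samuel 5/96; Tessa 5/96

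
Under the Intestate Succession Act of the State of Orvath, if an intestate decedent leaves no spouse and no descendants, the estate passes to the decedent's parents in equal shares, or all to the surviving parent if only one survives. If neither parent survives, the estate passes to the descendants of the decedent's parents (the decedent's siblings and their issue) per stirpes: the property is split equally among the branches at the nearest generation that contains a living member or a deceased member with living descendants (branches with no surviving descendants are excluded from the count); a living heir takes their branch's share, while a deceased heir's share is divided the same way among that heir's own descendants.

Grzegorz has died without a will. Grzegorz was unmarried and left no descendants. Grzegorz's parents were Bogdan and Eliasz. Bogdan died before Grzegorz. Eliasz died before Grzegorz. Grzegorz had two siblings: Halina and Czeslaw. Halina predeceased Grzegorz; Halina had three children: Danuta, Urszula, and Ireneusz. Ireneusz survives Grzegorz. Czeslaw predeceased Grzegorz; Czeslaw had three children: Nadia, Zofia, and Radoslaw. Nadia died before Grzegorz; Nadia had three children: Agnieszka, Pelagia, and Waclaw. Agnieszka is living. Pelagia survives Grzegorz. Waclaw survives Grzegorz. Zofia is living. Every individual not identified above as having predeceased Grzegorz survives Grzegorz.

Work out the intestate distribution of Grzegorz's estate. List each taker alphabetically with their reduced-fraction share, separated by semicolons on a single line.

Agnieszka 1/18; Danuta 1/6; Ireneusz 1/6; Pelagia 1/18; Radoslaw 1/6; Urszula 1/6; Waclaw 1/18; Zofia 1/6

Neither parent survives and there are no descendants, so the estate passes to Grzegorz's siblings and their issue per stirpes.
The estate is divided into 2 equal shares of 1/2 among Halina, Czeslaw.
Halina predeceased; the 1/2 allotted to Halina's branch passes to Halina's issue by representation.
The 1/2 is divided into 3 equal shares of 1/6 among Danuta, Urszula, Ireneusz.
Danuta is living and takes 1/6.
Urszula is living and takes 1/6.
Ireneusz is living and takes 1/6.
Czeslaw predeceased; the 1/2 allotted to Czeslaw's branch passes to Czeslaw's issue by representation.
The 1/2 is divided into 3 equal shares of 1/6 among Nadia, Zofia, Radoslaw.
Nadia predeceased; the 1/6 allotted to Nadia's branch passes to Nadia's issue by representation.
The 1/6 is divided into 3 equal shares of 1/18 among Agnieszka, Pelagia, Waclaw.
Agnieszka is living and takes 1/18.
Pelagia is living and takes 1/18.
Waclaw is living and takes 1/18.
Zofia is living and takes 1/6.
Radoslaw is living and takes 1/6.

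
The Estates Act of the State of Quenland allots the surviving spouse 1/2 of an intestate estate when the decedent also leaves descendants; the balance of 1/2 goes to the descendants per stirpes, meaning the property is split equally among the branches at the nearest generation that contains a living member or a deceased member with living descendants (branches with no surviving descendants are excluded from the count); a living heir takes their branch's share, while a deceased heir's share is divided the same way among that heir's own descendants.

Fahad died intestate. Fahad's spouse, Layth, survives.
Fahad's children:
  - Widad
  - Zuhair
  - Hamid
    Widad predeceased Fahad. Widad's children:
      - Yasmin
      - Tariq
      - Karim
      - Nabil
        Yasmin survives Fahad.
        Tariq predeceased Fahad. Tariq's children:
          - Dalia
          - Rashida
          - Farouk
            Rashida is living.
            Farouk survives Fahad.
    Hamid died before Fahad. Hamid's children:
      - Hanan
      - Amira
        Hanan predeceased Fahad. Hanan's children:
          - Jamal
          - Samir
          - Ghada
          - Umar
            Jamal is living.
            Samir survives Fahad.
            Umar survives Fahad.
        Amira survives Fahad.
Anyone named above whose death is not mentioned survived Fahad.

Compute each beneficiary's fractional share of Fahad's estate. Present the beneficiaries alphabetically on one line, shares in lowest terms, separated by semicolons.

Amira 1/12; Dalia 1/72; Farouk 1/72; Ghada 1/48; Jamal 1/48; Karim 1/24; Layth 1/2; Nabil 1/24; Rashida 1/72; Samir 1/48; Umar 1/48; Yasmin 1/24; Zuhair 1/6

Layth, as surviving spouse, takes 1/2.
The remaining 1/2 passes to Fahad's descendants per stirpes.
The 1/2 is divided into 3 equal shares of 1/6 among Widad, Zuhair, Hamid.
Widad predeceased; the 1/6 allotted to Widad's branch passes to Widad's issue by representation.
The 1/6 is divided into 4 equal shares of 1/24 among Yasmin, Tariq, Karim, Nabil.
Yasmin is living and takes 1/24.
Tariq predeceased; the 1/24 allotted to Tariq's branch passes to Tariq's issue by representation.
The 1/24 is divided into 3 equal shares of 1/72 among Dalia, Rashida, Farouk.
Dalia is living and takes 1/72.
Rashida is living and takes 1/72.
Farouk is living and takes 1/72.
Karim is living and takes 1/24.
Nabil is living and takes 1/24.
Zuhair is living and takes 1/6.
Hamid predeceased; the 1/6 allotted to Hamid's branch passes to Hamid's issue by representation.
The 1/6 is divided into 2 equal shares of 1/12 among Hanan, Amira.
Hanan predeceased; the 1/12 allotted to Hanan's branch passes to Hanan's issue by representation.
The 1/12 is divided into 4 equal shares of 1/48 among Jamal, Samir, Ghada, Umar.
Jamal is living and takes 1/48.
Samir is living and takes 1/48.
Ghada is living and takes 1/48.
Umar is living and takes 1/48.
Amira is living and takes 1/12.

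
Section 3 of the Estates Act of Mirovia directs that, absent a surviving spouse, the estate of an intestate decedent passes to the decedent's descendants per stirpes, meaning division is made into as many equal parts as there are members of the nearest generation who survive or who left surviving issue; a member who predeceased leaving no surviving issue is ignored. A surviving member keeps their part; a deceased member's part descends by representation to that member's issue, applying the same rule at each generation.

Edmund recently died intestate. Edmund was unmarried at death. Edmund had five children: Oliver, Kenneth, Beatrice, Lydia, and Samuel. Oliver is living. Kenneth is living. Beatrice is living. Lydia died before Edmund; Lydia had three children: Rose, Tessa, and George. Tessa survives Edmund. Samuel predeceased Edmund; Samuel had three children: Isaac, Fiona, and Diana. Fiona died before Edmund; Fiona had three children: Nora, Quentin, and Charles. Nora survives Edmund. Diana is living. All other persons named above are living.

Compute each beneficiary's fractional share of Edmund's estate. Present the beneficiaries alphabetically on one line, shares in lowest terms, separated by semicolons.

Beatrice 1/5; Charles 1/45; Diana 1/15; George 1/15; Isaac 1/15; Kenneth 1/5; Nora 1/45; Oliver 1/5; Quentin 1/45; Rose 1/15; Tessa 1/15

There is no surviving spouse, so the entire estate passes to Edmund's descendants per stirpes.
The estate is divided into 5 equal shares of 1/5 among Oliver, Kenneth, Beatrice, Lydia, Samuel.
Oliver is living and takes 1/5.
Kenneth is living and takes 1/5.
Beatrice is living and takes 1/5.
Lydia predeceased; the 1/5 allotted to Lydia's branch passes to Lydia's issue by representation.
The 1/5 is divided into 3 equal shares of 1/15 among Rose, Tessa, George.
Rose is living and takes 1/15.
Tessa is living and takes 1/15.
George is living and takes 1/15.
Samuel predeceased; the 1/5 allotted to Samuel's branch passes to Samuel's issue by representation.
The 1/5 is divided into 3 equal shares of 1/15 among Isaac, Fiona, Diana.
Isaac is living and takes 1/15.
Fiona predeceased; the 1/15 allotted to Fiona's branch passes to Fiona's issue by representation.
The 1/15 is divided into 3 equal shares of 1/45 among Nora, Quentin, Charles.
Nora is living and takes 1/45.
Quentin is living and takes 1/45.
Charles is living and takes 1/45.
Diana is living and takes 1/15.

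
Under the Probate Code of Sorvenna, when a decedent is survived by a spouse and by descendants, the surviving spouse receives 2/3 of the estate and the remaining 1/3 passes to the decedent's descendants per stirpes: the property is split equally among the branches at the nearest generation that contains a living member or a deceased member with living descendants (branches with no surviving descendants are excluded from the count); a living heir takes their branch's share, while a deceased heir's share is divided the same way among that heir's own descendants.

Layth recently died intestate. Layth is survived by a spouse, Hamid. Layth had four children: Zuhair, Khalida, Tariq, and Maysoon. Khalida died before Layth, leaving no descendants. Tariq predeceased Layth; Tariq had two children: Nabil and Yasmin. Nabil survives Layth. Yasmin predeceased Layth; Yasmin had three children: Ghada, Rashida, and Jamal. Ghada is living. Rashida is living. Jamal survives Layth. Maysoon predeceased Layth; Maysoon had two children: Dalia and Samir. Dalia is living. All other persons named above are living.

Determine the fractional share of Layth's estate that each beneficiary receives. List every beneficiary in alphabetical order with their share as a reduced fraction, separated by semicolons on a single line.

Dalia 1/18; Ghada 1/54; Hamid 2/3; Jamal 1/54; Nabil 1/18; Rashida 1/54; Samir 1/18; Zuhair 1/9

Hamid, as surviving spouse, takes 2/3.
The remaining 1/3 passes to Layth's descendants per stirpes.
Khalida left no surviving issue, so that branch lapses and is disregarded.
The 1/3 is divided into 3 equal shares of 1/9 among Zuhair, Tariq, Maysoon.
Zuhair is living and takes 1/9.
Tariq predeceased; the 1/9 allotted to Tariq's branch passes to Tariq's issue by representation.
The 1/9 is divided into 2 equal shares of 1/18 among Nabil, Yasmin.
Nabil is living and takes 1/18.
Yasmin predeceased; the 1/18 allotted to Yasmin's branch passes to Yasmin's issue by representation.
The 1/18 is divided into 3 equal shares of 1/54 among Ghada, Rashida, Jamal.
Ghada is living and takes 1/54.
Rashida is living and takes 1/54.
Jamal is living and takes 1/54.
Maysoon predeceased; the 1/9 allotted to Maysoon's branch passes to Maysoon's issue by representation.
The 1/9 is divided into 2 equal shares of 1/18 among Dalia, Samir.
Dalia is living and takes 1/18.
Samir is living and takes 1/18.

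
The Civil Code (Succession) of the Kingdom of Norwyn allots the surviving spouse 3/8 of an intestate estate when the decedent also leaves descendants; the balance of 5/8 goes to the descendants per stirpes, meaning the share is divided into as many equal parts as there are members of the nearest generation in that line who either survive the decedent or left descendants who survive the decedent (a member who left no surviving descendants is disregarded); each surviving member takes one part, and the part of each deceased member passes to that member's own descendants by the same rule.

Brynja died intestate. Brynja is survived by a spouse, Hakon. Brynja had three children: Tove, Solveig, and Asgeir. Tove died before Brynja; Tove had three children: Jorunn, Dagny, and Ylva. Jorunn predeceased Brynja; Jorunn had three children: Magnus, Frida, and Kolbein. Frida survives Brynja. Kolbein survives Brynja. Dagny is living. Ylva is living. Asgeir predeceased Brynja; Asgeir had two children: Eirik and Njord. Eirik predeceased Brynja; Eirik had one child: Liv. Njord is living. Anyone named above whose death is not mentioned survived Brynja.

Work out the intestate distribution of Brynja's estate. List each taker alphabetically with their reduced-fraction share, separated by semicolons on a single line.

Dagny 5/72; Frida 5/216; Hakon 3/8; Kolbein 5/216; Liv 5/48; Magnus 5/216; Njord 5/48; Solveig 5/24; Ylva 5/72

Hakon, as surviving spouse, takes 3/8.
The remaining 5/8 passes to Brynja's descendants per stirpes.
The 5/8 is divided into 3 equal shares of 5/24 among Tove, Solveig, Asgeir.
Tove predeceased; the 5/24 allotted to Tove's branch passes to Tove's issue by representation.
The 5/24 is divided into 3 equal shares of 5/72 among Jorunn, Dagny, Ylva.
Jorunn predeceased; the 5/72 allotted to Jorunn's branch passes to Jorunn's issue by representation.
The 5/72 is divided into 3 equal shares of 5/216 among Magnus, Frida, Kolbein.
Magnus is living and takes 5/216.
Frida is living and takes 5/216.
Kolbein is living and takes 5/216.
Dagny is living and takes 5/72.
Ylva is living and takes 5/72.
Solveig is living and takes 5/24.
Asgeir predeceased; the 5/24 allotted to Asgeir's branch passes to Asgeir's issue by representation.
The 5/24 is divided into 2 equal shares of 5/48 among Eirik, Njord.
Eirik predeceased; the 5/48 allotted to Eirik's branch passes to Eirik's issue by representation.
Liv is the sole taker at this level and receives the full 5/48.
Njord is living and takes 5/48.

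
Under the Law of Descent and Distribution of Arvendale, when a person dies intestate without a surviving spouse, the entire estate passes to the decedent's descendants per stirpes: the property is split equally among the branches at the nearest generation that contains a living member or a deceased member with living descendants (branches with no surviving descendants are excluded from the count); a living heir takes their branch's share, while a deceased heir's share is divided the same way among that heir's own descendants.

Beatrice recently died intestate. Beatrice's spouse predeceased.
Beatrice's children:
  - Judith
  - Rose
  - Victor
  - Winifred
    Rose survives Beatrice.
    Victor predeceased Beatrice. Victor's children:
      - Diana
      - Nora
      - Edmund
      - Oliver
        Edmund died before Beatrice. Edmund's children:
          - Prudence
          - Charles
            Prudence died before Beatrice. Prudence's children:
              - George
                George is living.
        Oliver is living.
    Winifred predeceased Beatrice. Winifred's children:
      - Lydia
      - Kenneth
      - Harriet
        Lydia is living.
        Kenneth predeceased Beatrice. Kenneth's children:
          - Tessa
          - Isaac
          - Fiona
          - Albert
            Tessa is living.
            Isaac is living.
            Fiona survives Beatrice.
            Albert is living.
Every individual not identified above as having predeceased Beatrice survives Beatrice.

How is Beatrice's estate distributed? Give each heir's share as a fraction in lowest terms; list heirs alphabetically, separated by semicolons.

There is no surviving spouse, so the entire estate passes to Beatrice's descendants per stirpes.
The estate is divided into 4 equal shares of 1/4 among Judith, Rose, Victor, Winifred.
Judith is living and takes 1/4.
Rose is living and takes 1/4.
Victor predeceased; the 1/4 allotted to Victor's branch passes to Victor's issue by representation.
The 1/4 is divided into 4 equal shares of 1/16 among Diana, Nora, Edmund, Oliver.
Diana is living and takes 1/16.
Nora is living and takes 1/16.
Edmund predeceased; the 1/16 allotted to Edmund's branch passes to Edmund's issue by representation.
The 1/16 is divided into 2 equal shares of 1/32 among Prudence, Charles.
Prudence predeceased; the 1/32 allotted to Prudence's branch passes to Prudence's issue by representation.
George is the sole taker at this level and receives the full 1/32.
Charles is living and takes 1/32.
Oliver is living and takes 1/16.
Winifred predeceased; the 1/4 allotted to Winifred's branch passes to Winifred's issue by representation.
The 1/4 is divided into 3 equal shares of 1/12 among Lydia, Kenneth, Harriet.
Lydia is living and takes 1/12.
Kenneth predeceased; the 1/12 allotted to Kenneth's branch passes to Kenneth's issue by representation.
The 1/12 is divided into 4 equal shares of 1/48 among Tessa, Isaac, Fiona, Albert.
Tessa is living and takes 1/48.
Isaac is living and takes 1/48.
Fiona is living and takes 1/48.
Albert is living and takes 1/48.
Harriet is living and takes 1/12.

Albert 1/48; Charles 1/32; Diana 1/16; Fiona 1/48; George 1/32; Harriet 1/12; Isaac 1/48; Judith 1/4; Lydia 1/12; Nora 1/16; Oliver 1/16; Rose 1/4; Tessa 1/48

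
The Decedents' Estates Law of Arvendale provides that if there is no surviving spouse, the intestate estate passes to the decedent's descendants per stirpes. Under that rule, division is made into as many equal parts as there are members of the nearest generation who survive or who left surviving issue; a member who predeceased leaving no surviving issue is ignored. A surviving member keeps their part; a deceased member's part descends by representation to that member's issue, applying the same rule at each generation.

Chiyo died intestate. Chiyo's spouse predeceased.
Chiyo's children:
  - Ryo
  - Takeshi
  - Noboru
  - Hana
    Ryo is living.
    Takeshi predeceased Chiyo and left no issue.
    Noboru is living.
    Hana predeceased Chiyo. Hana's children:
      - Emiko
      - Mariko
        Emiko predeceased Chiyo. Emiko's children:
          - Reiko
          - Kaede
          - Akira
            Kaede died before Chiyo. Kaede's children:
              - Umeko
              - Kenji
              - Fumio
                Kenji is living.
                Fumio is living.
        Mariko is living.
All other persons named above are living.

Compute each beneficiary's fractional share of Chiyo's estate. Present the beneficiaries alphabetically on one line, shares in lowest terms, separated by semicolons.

Akira 1/18; Fumio 1/54; Kenji 1/54; Mariko 1/6; Noboru 1/3; Reiko 1/18; Ryo 1/3; Umeko 1/54

There is no surviving spouse, so the entire estate passes to Chiyo's descendants per stirpes.
Takeshi left no surviving issue, so that branch lapses and is disregarded.
The estate is divided into 3 equal shares of 1/3 among Ryo, Noboru, Hana.
Ryo is living and takes 1/3.
Noboru is living and takes 1/3.
Hana predeceased; the 1/3 allotted to Hana's branch passes to Hana's issue by representation.
The 1/3 is divided into 2 equal shares of 1/6 among Emiko, Mariko.
Emiko predeceased; the 1/6 allotted to Emiko's branch passes to Emiko's issue by representation.
The 1/6 is divided into 3 equal shares of 1/18 among Reiko, Kaede, Akira.
Reiko is living and takes 1/18.
Kaede predeceased; the 1/18 allotted to Kaede's branch passes to Kaede's issue by representation.
The 1/18 is divided into 3 equal shares of 1/54 among Umeko, Kenji, Fumio.
Umeko is living and takes 1/54.
Kenji is living and takes 1/54.
Fumio is living and takes 1/54.
Akira is living and takes 1/18.
Mariko is living and takes 1/6.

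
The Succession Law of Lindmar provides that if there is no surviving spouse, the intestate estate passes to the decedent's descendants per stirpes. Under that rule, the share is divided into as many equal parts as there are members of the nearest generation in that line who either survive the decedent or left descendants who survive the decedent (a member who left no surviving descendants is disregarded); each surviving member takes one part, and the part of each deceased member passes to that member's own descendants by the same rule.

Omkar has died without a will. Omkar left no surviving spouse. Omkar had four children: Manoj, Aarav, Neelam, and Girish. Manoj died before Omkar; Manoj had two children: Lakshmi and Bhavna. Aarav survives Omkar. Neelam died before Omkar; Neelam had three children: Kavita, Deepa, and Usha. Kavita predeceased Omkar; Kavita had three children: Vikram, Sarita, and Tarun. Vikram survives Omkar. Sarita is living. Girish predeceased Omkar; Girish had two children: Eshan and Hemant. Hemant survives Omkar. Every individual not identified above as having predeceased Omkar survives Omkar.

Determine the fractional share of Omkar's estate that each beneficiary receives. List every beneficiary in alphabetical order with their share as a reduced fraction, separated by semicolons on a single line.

Aarav 1/4; Bhavna 1/8; Deepa 1/12; Eshan 1/8; Hemant 1/8; Lakshmi 1/8; Sarita 1/36; Tarun 1/36; Usha 1/12; Vikram 1/36

There is no surviving spouse, so the entire estate passes to Omkar's descendants per stirpes.
The estate is divided into 4 equal shares of 1/4 among Manoj, Aarav, Neelam, Girish.
Manoj predeceased; the 1/4 allotted to Manoj's branch passes to Manoj's issue by representation.
The 1/4 is divided into 2 equal shares of 1/8 among Lakshmi, Bhavna.
Lakshmi is living and takes 1/8.
Bhavna is living and takes 1/8.
Aarav is living and takes 1/4.
Neelam predeceased; the 1/4 allotted to Neelam's branch passes to Neelam's issue by representation.
The 1/4 is divided into 3 equal shares of 1/12 among Kavita, Deepa, Usha.
Kavita predeceased; the 1/12 allotted to Kavita's branch passes to Kavita's issue by representation.
The 1/12 is divided into 3 equal shares of 1/36 among Vikram, Sarita, Tarun.
Vikram is living and takes 1/36.
Sarita is living and takes 1/36.
Tarun is living and takes 1/36.
Deepa is living and takes 1/12.
Usha is living and takes 1/12.
Girish predeceased; the 1/4 allotted to Girish's branch passes to Girish's issue by representation.
The 1/4 is divided into 2 equal shares of 1/8 among Eshan, Hemant.
Eshan is living and takes 1/8.
Hemant is living and takes 1/8.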